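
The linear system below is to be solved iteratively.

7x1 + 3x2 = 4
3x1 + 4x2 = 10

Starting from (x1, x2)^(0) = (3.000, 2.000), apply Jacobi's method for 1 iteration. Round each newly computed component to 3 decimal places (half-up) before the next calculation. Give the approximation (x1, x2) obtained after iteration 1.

Iteration 1:
  x1 = (4 - (3)·2.000) / (7) = -0.286
  x2 = (10 - (3)·3.000) / (4) = 0.250

(-0.286, 0.250)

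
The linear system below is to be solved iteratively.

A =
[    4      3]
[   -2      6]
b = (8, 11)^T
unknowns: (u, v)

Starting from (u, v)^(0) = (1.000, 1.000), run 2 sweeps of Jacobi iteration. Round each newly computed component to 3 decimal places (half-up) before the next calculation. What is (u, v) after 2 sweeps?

Iteration 1:
  u = (8 - (3)·1.000) / (4) = 1.250
  v = (11 - (-2)·1.000) / (6) = 2.167
Iteration 2:
  u = (8 - (3)·2.167) / (4) = 0.375
  v = (11 - (-2)·1.250) / (6) = 2.250

(0.375, 2.250)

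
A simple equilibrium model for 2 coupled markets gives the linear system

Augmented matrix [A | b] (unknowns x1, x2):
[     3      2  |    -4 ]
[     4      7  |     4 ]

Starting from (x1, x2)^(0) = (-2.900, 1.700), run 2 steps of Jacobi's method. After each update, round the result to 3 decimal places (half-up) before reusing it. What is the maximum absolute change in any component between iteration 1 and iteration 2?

Iteration 1:
  x1 = (-4 - (2)·1.700) / (3) = -2.467
  x2 = (4 - (4)·-2.900) / (7) = 2.229
Iteration 2:
  x1 = (-4 - (2)·2.229) / (3) = -2.819
  x2 = (4 - (4)·-2.467) / (7) = 1.981
Change: (-0.352, -0.248) → max |·| = 0.352

0.352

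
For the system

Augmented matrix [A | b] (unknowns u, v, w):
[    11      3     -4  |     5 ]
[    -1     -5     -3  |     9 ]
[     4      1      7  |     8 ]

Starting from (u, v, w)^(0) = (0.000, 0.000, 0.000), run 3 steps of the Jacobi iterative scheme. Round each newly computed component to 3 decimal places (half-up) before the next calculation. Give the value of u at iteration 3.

1.572

Iteration 1:
  u = (5 - (3)·0.000 - (-4)·0.000) / (11) = 0.455
  v = (9 - (-1)·0.000 - (-3)·0.000) / (-5) = -1.800
  w = (8 - (4)·0.000 - (1)·0.000) / (7) = 1.143
Iteration 2:
  u = (5 - (3)·-1.800 - (-4)·1.143) / (11) = 1.361
  v = (9 - (-1)·0.455 - (-3)·1.143) / (-5) = -2.577
  w = (8 - (4)·0.455 - (1)·-1.800) / (7) = 1.140
Iteration 3:
  u = (5 - (3)·-2.577 - (-4)·1.140) / (11) = 1.572
  v = (9 - (-1)·1.361 - (-3)·1.140) / (-5) = -2.756
  w = (8 - (4)·1.361 - (1)·-2.577) / (7) = 0.733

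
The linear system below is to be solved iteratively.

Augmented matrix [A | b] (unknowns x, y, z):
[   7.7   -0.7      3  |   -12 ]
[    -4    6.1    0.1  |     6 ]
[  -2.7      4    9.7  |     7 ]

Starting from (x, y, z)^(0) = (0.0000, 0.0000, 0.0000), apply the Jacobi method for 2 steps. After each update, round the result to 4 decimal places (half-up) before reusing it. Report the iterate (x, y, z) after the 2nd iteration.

(-1.7502, -0.0501, -0.1177)

Iteration 1:
  x = (-12 - (-0.7)·0.0000 - (3)·0.0000) / (7.7) = -1.5584
  y = (6 - (-4)·0.0000 - (0.1)·0.0000) / (6.1) = 0.9836
  z = (7 - (-2.7)·0.0000 - (4)·0.0000) / (9.7) = 0.7216
Iteration 2:
  x = (-12 - (-0.7)·0.9836 - (3)·0.7216) / (7.7) = -1.7502
  y = (6 - (-4)·-1.5584 - (0.1)·0.7216) / (6.1) = -0.0501
  z = (7 - (-2.7)·-1.5584 - (4)·0.9836) / (9.7) = -0.1177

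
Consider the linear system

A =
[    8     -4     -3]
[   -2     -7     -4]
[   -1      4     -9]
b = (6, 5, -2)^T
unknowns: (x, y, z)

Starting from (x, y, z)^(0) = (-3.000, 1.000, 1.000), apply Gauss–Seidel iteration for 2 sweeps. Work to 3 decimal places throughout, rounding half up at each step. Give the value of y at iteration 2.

Iteration 1:
  x = (6 - (-4)·1.000 - (-3)·1.000) / (8) = 1.625
  y = (5 - (-2)·1.625 - (-4)·1.000) / (-7) = -1.750
  z = (-2 - (-1)·1.625 - (4)·-1.750) / (-9) = -0.736
Iteration 2:
  x = (6 - (-4)·-1.750 - (-3)·-0.736) / (8) = -0.401
  y = (5 - (-2)·-0.401 - (-4)·-0.736) / (-7) = -0.179
  z = (-2 - (-1)·-0.401 - (4)·-0.179) / (-9) = 0.187

-0.179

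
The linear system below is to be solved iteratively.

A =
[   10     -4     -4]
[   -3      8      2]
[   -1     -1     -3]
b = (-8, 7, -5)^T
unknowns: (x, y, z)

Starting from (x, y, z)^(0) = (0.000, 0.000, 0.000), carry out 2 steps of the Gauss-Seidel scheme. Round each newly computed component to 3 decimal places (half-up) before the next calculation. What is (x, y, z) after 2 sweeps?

Iteration 1:
  x = (-8 - (-4)·0.000 - (-4)·0.000) / (10) = -0.800
  y = (7 - (-3)·-0.800 - (2)·0.000) / (8) = 0.575
  z = (-5 - (-1)·-0.800 - (-1)·0.575) / (-3) = 1.742
Iteration 2:
  x = (-8 - (-4)·0.575 - (-4)·1.742) / (10) = 0.127
  y = (7 - (-3)·0.127 - (2)·1.742) / (8) = 0.487
  z = (-5 - (-1)·0.127 - (-1)·0.487) / (-3) = 1.462

(0.127, 0.487, 1.462)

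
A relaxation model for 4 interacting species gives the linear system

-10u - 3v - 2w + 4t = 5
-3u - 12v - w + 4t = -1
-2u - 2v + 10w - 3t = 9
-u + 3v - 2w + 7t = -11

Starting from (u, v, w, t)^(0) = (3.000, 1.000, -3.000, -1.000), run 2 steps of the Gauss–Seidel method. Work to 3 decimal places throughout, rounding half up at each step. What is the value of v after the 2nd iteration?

-0.165

Iteration 1:
  u = (5 - (-3)·1.000 - (-2)·-3.000 - (4)·-1.000) / (-10) = -0.600
  v = (-1 - (-3)·-0.600 - (-1)·-3.000 - (4)·-1.000) / (-12) = 0.150
  w = (9 - (-2)·-0.600 - (-2)·0.150 - (-3)·-1.000) / (10) = 0.510
  t = (-11 - (-1)·-0.600 - (3)·0.150 - (-2)·0.510) / (7) = -1.576
Iteration 2:
  u = (5 - (-3)·0.150 - (-2)·0.510 - (4)·-1.576) / (-10) = -1.277
  v = (-1 - (-3)·-1.277 - (-1)·0.510 - (4)·-1.576) / (-12) = -0.165
  w = (9 - (-2)·-1.277 - (-2)·-0.165 - (-3)·-1.576) / (10) = 0.139
  t = (-11 - (-1)·-1.277 - (3)·-0.165 - (-2)·0.139) / (7) = -1.643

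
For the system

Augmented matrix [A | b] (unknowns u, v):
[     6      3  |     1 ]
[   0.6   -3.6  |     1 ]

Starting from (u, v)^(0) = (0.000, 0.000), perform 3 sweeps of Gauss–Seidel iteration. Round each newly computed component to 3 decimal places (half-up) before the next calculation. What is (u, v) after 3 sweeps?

Iteration 1:
  u = (1 - (3)·0.000) / (6) = 0.167
  v = (1 - (0.6)·0.167) / (-3.6) = -0.250
Iteration 2:
  u = (1 - (3)·-0.250) / (6) = 0.292
  v = (1 - (0.6)·0.292) / (-3.6) = -0.229
Iteration 3:
  u = (1 - (3)·-0.229) / (6) = 0.281
  v = (1 - (0.6)·0.281) / (-3.6) = -0.231

(0.281, -0.231)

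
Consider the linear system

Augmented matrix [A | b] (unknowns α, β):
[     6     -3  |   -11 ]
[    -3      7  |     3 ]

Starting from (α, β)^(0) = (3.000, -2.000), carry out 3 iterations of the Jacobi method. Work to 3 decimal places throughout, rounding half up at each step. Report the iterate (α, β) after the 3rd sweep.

(-2.226, 0.010)

Iteration 1:
  α = (-11 - (-3)·-2.000) / (6) = -2.833
  β = (3 - (-3)·3.000) / (7) = 1.714
Iteration 2:
  α = (-11 - (-3)·1.714) / (6) = -0.976
  β = (3 - (-3)·-2.833) / (7) = -0.786
Iteration 3:
  α = (-11 - (-3)·-0.786) / (6) = -2.226
  β = (3 - (-3)·-0.976) / (7) = 0.010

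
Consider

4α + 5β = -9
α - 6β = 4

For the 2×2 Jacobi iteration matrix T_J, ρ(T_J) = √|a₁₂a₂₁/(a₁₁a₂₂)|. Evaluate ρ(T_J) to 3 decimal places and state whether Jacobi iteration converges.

0.456

a₁₂a₂₁/(a₁₁a₂₂) = (5)·(1) / ((4)·(-6)) = -0.208333
ρ = √|-0.208333| = √0.208333 = 0.456
ρ < 1, so Jacobi converges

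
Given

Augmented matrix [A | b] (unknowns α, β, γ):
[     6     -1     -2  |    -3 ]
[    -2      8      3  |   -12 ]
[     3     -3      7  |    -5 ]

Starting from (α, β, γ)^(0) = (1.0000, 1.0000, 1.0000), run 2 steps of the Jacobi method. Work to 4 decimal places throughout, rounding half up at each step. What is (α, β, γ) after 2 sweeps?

Iteration 1:
  α = (-3 - (-1)·1.0000 - (-2)·1.0000) / (6) = 0.0000
  β = (-12 - (-2)·1.0000 - (3)·1.0000) / (8) = -1.6250
  γ = (-5 - (3)·1.0000 - (-3)·1.0000) / (7) = -0.7143
Iteration 2:
  α = (-3 - (-1)·-1.6250 - (-2)·-0.7143) / (6) = -1.0089
  β = (-12 - (-2)·0.0000 - (3)·-0.7143) / (8) = -1.2321
  γ = (-5 - (3)·0.0000 - (-3)·-1.6250) / (7) = -1.4107

(-1.0089, -1.2321, -1.4107)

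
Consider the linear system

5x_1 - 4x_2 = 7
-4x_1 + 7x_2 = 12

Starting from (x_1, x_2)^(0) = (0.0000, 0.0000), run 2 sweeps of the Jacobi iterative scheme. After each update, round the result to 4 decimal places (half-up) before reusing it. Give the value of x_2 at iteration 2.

Iteration 1:
  x_1 = (7 - (-4)·0.0000) / (5) = 1.4000
  x_2 = (12 - (-4)·0.0000) / (7) = 1.7143
Iteration 2:
  x_1 = (7 - (-4)·1.7143) / (5) = 2.7714
  x_2 = (12 - (-4)·1.4000) / (7) = 2.5143

2.5143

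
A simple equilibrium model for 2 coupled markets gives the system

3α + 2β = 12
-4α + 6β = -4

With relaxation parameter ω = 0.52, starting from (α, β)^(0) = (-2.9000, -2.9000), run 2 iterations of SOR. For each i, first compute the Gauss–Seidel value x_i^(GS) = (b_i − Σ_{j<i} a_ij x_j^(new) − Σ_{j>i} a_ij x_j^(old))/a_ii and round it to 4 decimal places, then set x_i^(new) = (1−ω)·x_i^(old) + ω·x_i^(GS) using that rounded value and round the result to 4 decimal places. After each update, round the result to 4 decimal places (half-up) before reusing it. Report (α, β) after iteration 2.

(3.2920, 0.2417)

Iteration 1:
  α: GS value = (12 - (2)·-2.9000) / (3) = 5.9333;  α ← (1−ω)·-2.9000 + ω·5.9333 = 1.6933
  β: GS value = (-4 - (-4)·1.6933) / (6) = 0.4622;  β ← (1−ω)·-2.9000 + ω·0.4622 = -1.1517
Iteration 2:
  α: GS value = (12 - (2)·-1.1517) / (3) = 4.7678;  α ← (1−ω)·1.6933 + ω·4.7678 = 3.2920
  β: GS value = (-4 - (-4)·3.2920) / (6) = 1.5280;  β ← (1−ω)·-1.1517 + ω·1.5280 = 0.2417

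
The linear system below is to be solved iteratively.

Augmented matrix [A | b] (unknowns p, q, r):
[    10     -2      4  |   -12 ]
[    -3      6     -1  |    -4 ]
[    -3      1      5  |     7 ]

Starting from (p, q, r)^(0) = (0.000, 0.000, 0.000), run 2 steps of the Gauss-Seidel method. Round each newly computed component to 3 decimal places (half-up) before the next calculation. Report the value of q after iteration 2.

Iteration 1:
  p = (-12 - (-2)·0.000 - (4)·0.000) / (10) = -1.200
  q = (-4 - (-3)·-1.200 - (-1)·0.000) / (6) = -1.267
  r = (7 - (-3)·-1.200 - (1)·-1.267) / (5) = 0.933
Iteration 2:
  p = (-12 - (-2)·-1.267 - (4)·0.933) / (10) = -1.827
  q = (-4 - (-3)·-1.827 - (-1)·0.933) / (6) = -1.425
  r = (7 - (-3)·-1.827 - (1)·-1.425) / (5) = 0.589

-1.425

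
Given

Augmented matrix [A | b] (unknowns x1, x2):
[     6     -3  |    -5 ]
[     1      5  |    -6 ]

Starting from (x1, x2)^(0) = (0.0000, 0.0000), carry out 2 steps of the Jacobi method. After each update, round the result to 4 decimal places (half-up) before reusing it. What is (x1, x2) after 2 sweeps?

Iteration 1:
  x1 = (-5 - (-3)·0.0000) / (6) = -0.8333
  x2 = (-6 - (1)·0.0000) / (5) = -1.2000
Iteration 2:
  x1 = (-5 - (-3)·-1.2000) / (6) = -1.4333
  x2 = (-6 - (1)·-0.8333) / (5) = -1.0333

(-1.4333, -1.0333)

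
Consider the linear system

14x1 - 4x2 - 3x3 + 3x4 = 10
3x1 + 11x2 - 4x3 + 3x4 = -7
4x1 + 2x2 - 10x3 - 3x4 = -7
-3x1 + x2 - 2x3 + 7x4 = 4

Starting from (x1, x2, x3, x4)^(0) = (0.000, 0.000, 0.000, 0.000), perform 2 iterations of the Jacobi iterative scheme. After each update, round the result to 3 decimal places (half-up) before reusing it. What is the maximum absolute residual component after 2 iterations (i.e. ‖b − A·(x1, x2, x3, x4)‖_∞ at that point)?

2.598

Iteration 1:
  x1 = (10 - (-4)·0.000 - (-3)·0.000 - (3)·0.000) / (14) = 0.714
  x2 = (-7 - (3)·0.000 - (-4)·0.000 - (3)·0.000) / (11) = -0.636
  x3 = (-7 - (4)·0.000 - (2)·0.000 - (-3)·0.000) / (-10) = 0.700
  x4 = (4 - (-3)·0.000 - (1)·0.000 - (-2)·0.000) / (7) = 0.571
Iteration 2:
  x1 = (10 - (-4)·-0.636 - (-3)·0.700 - (3)·0.571) / (14) = 0.560
  x2 = (-7 - (3)·0.714 - (-4)·0.700 - (3)·0.571) / (11) = -0.732
  x3 = (-7 - (4)·0.714 - (2)·-0.636 - (-3)·0.571) / (-10) = 0.687
  x4 = (4 - (-3)·0.714 - (1)·-0.636 - (-2)·0.700) / (7) = 1.168
Residual b − A·x = (-2.211, -1.384, 2.598, -0.390); ∞-norm = 2.598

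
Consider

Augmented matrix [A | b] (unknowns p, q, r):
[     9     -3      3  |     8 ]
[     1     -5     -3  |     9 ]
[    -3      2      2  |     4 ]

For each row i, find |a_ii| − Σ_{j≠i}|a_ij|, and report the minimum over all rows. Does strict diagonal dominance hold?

row 1: |9| − (3+3) = 3
row 2: |-5| − (1+3) = 1
row 3: |2| − (3+2) = -3
minimum over rows = -3 → not strictly diagonally dominant

-3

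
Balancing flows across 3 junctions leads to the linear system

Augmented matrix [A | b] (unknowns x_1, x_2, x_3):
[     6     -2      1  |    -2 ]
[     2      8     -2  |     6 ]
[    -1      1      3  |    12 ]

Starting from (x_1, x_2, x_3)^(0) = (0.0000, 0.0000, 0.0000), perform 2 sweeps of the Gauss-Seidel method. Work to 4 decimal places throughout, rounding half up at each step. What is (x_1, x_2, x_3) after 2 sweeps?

Iteration 1:
  x_1 = (-2 - (-2)·0.0000 - (1)·0.0000) / (6) = -0.3333
  x_2 = (6 - (2)·-0.3333 - (-2)·0.0000) / (8) = 0.8333
  x_3 = (12 - (-1)·-0.3333 - (1)·0.8333) / (3) = 3.6111
Iteration 2:
  x_1 = (-2 - (-2)·0.8333 - (1)·3.6111) / (6) = -0.6574
  x_2 = (6 - (2)·-0.6574 - (-2)·3.6111) / (8) = 1.8171
  x_3 = (12 - (-1)·-0.6574 - (1)·1.8171) / (3) = 3.1752

(-0.6574, 1.8171, 3.1752)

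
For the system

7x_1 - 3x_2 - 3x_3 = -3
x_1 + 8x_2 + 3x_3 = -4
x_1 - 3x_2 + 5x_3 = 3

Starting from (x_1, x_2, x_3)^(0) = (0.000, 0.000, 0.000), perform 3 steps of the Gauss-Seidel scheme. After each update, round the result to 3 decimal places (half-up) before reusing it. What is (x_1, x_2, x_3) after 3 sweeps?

(-0.546, -0.554, 0.377)

Iteration 1:
  x_1 = (-3 - (-3)·0.000 - (-3)·0.000) / (7) = -0.429
  x_2 = (-4 - (1)·-0.429 - (3)·0.000) / (8) = -0.446
  x_3 = (3 - (1)·-0.429 - (-3)·-0.446) / (5) = 0.418
Iteration 2:
  x_1 = (-3 - (-3)·-0.446 - (-3)·0.418) / (7) = -0.441
  x_2 = (-4 - (1)·-0.441 - (3)·0.418) / (8) = -0.602
  x_3 = (3 - (1)·-0.441 - (-3)·-0.602) / (5) = 0.327
Iteration 3:
  x_1 = (-3 - (-3)·-0.602 - (-3)·0.327) / (7) = -0.546
  x_2 = (-4 - (1)·-0.546 - (3)·0.327) / (8) = -0.554
  x_3 = (3 - (1)·-0.546 - (-3)·-0.554) / (5) = 0.377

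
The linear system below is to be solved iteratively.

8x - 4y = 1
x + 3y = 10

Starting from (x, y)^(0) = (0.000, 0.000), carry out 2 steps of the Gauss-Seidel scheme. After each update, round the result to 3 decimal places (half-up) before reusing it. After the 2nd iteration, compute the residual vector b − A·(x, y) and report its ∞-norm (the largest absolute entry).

2.196

Iteration 1:
  x = (1 - (-4)·0.000) / (8) = 0.125
  y = (10 - (1)·0.125) / (3) = 3.292
Iteration 2:
  x = (1 - (-4)·3.292) / (8) = 1.771
  y = (10 - (1)·1.771) / (3) = 2.743
Residual b − A·x = (-2.196, 0.000); ∞-norm = 2.196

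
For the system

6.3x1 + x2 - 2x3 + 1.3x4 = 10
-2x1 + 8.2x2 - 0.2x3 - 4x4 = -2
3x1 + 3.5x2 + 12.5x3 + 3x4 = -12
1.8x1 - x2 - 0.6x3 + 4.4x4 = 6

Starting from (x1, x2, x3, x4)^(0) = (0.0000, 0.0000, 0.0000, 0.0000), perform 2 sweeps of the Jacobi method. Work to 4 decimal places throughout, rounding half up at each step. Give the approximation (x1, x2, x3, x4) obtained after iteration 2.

(1.0399, 0.7850, -1.5999, 0.5279)

Iteration 1:
  x1 = (10 - (1)·0.0000 - (-2)·0.0000 - (1.3)·0.0000) / (6.3) = 1.5873
  x2 = (-2 - (-2)·0.0000 - (-0.2)·0.0000 - (-4)·0.0000) / (8.2) = -0.2439
  x3 = (-12 - (3)·0.0000 - (3.5)·0.0000 - (3)·0.0000) / (12.5) = -0.9600
  x4 = (6 - (1.8)·0.0000 - (-1)·0.0000 - (-0.6)·0.0000) / (4.4) = 1.3636
Iteration 2:
  x1 = (10 - (1)·-0.2439 - (-2)·-0.9600 - (1.3)·1.3636) / (6.3) = 1.0399
  x2 = (-2 - (-2)·1.5873 - (-0.2)·-0.9600 - (-4)·1.3636) / (8.2) = 0.7850
  x3 = (-12 - (3)·1.5873 - (3.5)·-0.2439 - (3)·1.3636) / (12.5) = -1.5999
  x4 = (6 - (1.8)·1.5873 - (-1)·-0.2439 - (-0.6)·-0.9600) / (4.4) = 0.5279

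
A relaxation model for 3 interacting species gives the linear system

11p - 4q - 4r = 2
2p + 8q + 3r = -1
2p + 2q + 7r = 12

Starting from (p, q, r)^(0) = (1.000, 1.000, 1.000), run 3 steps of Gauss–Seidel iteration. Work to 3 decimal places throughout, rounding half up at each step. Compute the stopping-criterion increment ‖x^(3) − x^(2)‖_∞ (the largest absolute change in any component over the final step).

Iteration 1:
  p = (2 - (-4)·1.000 - (-4)·1.000) / (11) = 0.909
  q = (-1 - (2)·0.909 - (3)·1.000) / (8) = -0.727
  r = (12 - (2)·0.909 - (2)·-0.727) / (7) = 1.662
Iteration 2:
  p = (2 - (-4)·-0.727 - (-4)·1.662) / (11) = 0.522
  q = (-1 - (2)·0.522 - (3)·1.662) / (8) = -0.879
  r = (12 - (2)·0.522 - (2)·-0.879) / (7) = 1.816
Iteration 3:
  p = (2 - (-4)·-0.879 - (-4)·1.816) / (11) = 0.523
  q = (-1 - (2)·0.523 - (3)·1.816) / (8) = -0.937
  r = (12 - (2)·0.523 - (2)·-0.937) / (7) = 1.833
Change: (0.001, -0.058, 0.017) → max |·| = 0.058

0.058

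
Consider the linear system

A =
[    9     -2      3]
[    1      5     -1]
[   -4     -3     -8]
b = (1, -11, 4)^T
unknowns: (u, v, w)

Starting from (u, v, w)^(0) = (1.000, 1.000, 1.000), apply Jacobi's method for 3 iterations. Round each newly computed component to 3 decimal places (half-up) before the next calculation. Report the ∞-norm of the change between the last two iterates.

0.628

Iteration 1:
  u = (1 - (-2)·1.000 - (3)·1.000) / (9) = 0.000
  v = (-11 - (1)·1.000 - (-1)·1.000) / (5) = -2.200
  w = (4 - (-4)·1.000 - (-3)·1.000) / (-8) = -1.375
Iteration 2:
  u = (1 - (-2)·-2.200 - (3)·-1.375) / (9) = 0.081
  v = (-11 - (1)·0.000 - (-1)·-1.375) / (5) = -2.475
  w = (4 - (-4)·0.000 - (-3)·-2.200) / (-8) = 0.325
Iteration 3:
  u = (1 - (-2)·-2.475 - (3)·0.325) / (9) = -0.547
  v = (-11 - (1)·0.081 - (-1)·0.325) / (5) = -2.151
  w = (4 - (-4)·0.081 - (-3)·-2.475) / (-8) = 0.388
Change: (-0.628, 0.324, 0.063) → max |·| = 0.628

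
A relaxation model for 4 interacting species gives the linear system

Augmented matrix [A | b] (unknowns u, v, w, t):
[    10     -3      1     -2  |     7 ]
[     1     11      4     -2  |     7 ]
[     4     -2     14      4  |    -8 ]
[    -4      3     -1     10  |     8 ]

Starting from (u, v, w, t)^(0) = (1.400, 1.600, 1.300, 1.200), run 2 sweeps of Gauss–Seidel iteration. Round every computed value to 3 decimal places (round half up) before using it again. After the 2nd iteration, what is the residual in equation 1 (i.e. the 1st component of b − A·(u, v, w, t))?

Iteration 1:
  u = (7 - (-3)·1.600 - (1)·1.300 - (-2)·1.200) / (10) = 1.290
  v = (7 - (1)·1.290 - (4)·1.300 - (-2)·1.200) / (11) = 0.265
  w = (-8 - (4)·1.290 - (-2)·0.265 - (4)·1.200) / (14) = -1.245
  t = (8 - (-4)·1.290 - (3)·0.265 - (-1)·-1.245) / (10) = 1.112
Iteration 2:
  u = (7 - (-3)·0.265 - (1)·-1.245 - (-2)·1.112) / (10) = 1.126
  v = (7 - (1)·1.126 - (4)·-1.245 - (-2)·1.112) / (11) = 1.189
  w = (-8 - (4)·1.126 - (-2)·1.189 - (4)·1.112) / (14) = -1.041
  t = (8 - (-4)·1.126 - (3)·1.189 - (-1)·-1.041) / (10) = 0.790
Residual b − A·x = (1.928, -1.461, 1.288, -0.004)

1.928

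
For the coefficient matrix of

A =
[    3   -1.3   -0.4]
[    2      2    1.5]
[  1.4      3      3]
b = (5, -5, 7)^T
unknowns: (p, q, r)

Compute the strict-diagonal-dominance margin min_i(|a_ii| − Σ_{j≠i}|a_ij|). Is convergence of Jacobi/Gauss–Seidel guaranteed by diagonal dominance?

-1.5

row 1: |3| − (1.3+0.4) = 1.3
row 2: |2| − (2+1.5) = -1.5
row 3: |3| − (1.4+3) = -1.4
minimum over rows = -1.5 → not strictly diagonally dominant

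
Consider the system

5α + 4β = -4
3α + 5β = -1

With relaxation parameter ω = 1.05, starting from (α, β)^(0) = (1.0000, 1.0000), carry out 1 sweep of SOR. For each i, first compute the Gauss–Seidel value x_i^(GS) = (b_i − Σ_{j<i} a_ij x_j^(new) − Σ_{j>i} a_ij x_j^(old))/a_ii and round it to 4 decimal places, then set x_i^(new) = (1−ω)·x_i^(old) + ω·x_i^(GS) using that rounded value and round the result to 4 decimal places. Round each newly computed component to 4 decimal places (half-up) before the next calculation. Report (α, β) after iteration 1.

Iteration 1:
  α: GS value = (-4 - (4)·1.0000) / (5) = -1.6000;  α ← (1−ω)·1.0000 + ω·-1.6000 = -1.7300
  β: GS value = (-1 - (3)·-1.7300) / (5) = 0.8380;  β ← (1−ω)·1.0000 + ω·0.8380 = 0.8299

(-1.7300, 0.8299)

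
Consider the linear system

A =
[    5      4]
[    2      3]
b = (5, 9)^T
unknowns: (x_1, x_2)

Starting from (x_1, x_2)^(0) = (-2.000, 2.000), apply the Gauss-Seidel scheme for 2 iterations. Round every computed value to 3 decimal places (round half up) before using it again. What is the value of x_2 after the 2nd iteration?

4.147

Iteration 1:
  x_1 = (5 - (4)·2.000) / (5) = -0.600
  x_2 = (9 - (2)·-0.600) / (3) = 3.400
Iteration 2:
  x_1 = (5 - (4)·3.400) / (5) = -1.720
  x_2 = (9 - (2)·-1.720) / (3) = 4.147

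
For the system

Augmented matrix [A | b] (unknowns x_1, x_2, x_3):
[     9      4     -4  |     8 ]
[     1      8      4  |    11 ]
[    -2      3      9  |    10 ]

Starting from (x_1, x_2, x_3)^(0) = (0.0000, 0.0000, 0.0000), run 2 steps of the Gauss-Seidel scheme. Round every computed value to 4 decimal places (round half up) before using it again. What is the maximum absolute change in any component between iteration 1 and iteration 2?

0.4227

Iteration 1:
  x_1 = (8 - (4)·0.0000 - (-4)·0.0000) / (9) = 0.8889
  x_2 = (11 - (1)·0.8889 - (4)·0.0000) / (8) = 1.2639
  x_3 = (10 - (-2)·0.8889 - (3)·1.2639) / (9) = 0.8873
Iteration 2:
  x_1 = (8 - (4)·1.2639 - (-4)·0.8873) / (9) = 0.7215
  x_2 = (11 - (1)·0.7215 - (4)·0.8873) / (8) = 0.8412
  x_3 = (10 - (-2)·0.7215 - (3)·0.8412) / (9) = 0.9910
Change: (-0.1674, -0.4227, 0.1037) → max |·| = 0.4227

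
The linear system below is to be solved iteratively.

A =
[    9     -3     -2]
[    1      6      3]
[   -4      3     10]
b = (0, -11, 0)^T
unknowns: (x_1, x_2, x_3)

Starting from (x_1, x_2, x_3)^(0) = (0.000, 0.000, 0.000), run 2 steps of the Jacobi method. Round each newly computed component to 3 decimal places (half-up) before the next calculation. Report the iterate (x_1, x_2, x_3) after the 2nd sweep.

Iteration 1:
  x_1 = (0 - (-3)·0.000 - (-2)·0.000) / (9) = 0.000
  x_2 = (-11 - (1)·0.000 - (3)·0.000) / (6) = -1.833
  x_3 = (0 - (-4)·0.000 - (3)·0.000) / (10) = 0.000
Iteration 2:
  x_1 = (0 - (-3)·-1.833 - (-2)·0.000) / (9) = -0.611
  x_2 = (-11 - (1)·0.000 - (3)·0.000) / (6) = -1.833
  x_3 = (0 - (-4)·0.000 - (3)·-1.833) / (10) = 0.550

(-0.611, -1.833, 0.550)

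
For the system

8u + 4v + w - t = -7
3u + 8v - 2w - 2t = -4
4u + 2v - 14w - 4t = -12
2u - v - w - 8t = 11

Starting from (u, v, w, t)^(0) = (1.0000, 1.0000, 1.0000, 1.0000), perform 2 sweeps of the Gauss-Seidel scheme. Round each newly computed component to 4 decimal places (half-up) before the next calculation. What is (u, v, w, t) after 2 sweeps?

Iteration 1:
  u = (-7 - (4)·1.0000 - (1)·1.0000 - (-1)·1.0000) / (8) = -1.3750
  v = (-4 - (3)·-1.3750 - (-2)·1.0000 - (-2)·1.0000) / (8) = 0.5156
  w = (-12 - (4)·-1.3750 - (2)·0.5156 - (-4)·1.0000) / (-14) = 0.2522
  t = (11 - (2)·-1.3750 - (-1)·0.5156 - (-1)·0.2522) / (-8) = -1.8147
Iteration 2:
  u = (-7 - (4)·0.5156 - (1)·0.2522 - (-1)·-1.8147) / (8) = -1.3912
  v = (-4 - (3)·-1.3912 - (-2)·0.2522 - (-2)·-1.8147) / (8) = -0.3689
  w = (-12 - (4)·-1.3912 - (2)·-0.3689 - (-4)·-1.8147) / (-14) = 0.9254
  t = (11 - (2)·-1.3912 - (-1)·-0.3689 - (-1)·0.9254) / (-8) = -1.7924

(-1.3912, -0.3689, 0.9254, -1.7924)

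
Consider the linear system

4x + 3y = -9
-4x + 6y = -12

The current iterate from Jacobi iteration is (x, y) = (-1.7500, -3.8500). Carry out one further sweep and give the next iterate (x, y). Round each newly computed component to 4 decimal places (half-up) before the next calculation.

(0.6375, -3.1667)

One sweep:
  x = (-9 - (3)·-3.8500) / (4) = 0.6375
  y = (-12 - (-4)·-1.7500) / (6) = -3.1667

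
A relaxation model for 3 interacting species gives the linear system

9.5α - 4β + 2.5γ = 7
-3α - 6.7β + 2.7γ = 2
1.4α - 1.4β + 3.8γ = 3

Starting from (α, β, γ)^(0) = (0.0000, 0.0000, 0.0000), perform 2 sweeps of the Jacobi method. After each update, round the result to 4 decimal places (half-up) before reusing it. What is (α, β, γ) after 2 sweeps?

Iteration 1:
  α = (7 - (-4)·0.0000 - (2.5)·0.0000) / (9.5) = 0.7368
  β = (2 - (-3)·0.0000 - (2.7)·0.0000) / (-6.7) = -0.2985
  γ = (3 - (1.4)·0.0000 - (-1.4)·0.0000) / (3.8) = 0.7895
Iteration 2:
  α = (7 - (-4)·-0.2985 - (2.5)·0.7895) / (9.5) = 0.4034
  β = (2 - (-3)·0.7368 - (2.7)·0.7895) / (-6.7) = -0.3103
  γ = (3 - (1.4)·0.7368 - (-1.4)·-0.2985) / (3.8) = 0.4080

(0.4034, -0.3103, 0.4080)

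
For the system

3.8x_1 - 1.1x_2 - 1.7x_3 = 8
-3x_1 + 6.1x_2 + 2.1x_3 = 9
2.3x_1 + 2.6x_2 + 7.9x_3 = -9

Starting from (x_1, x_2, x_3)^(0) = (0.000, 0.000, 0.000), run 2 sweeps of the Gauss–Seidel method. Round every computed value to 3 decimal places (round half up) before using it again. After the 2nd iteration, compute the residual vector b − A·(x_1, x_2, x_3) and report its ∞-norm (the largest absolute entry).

Iteration 1:
  x_1 = (8 - (-1.1)·0.000 - (-1.7)·0.000) / (3.8) = 2.105
  x_2 = (9 - (-3)·2.105 - (2.1)·0.000) / (6.1) = 2.511
  x_3 = (-9 - (2.3)·2.105 - (2.6)·2.511) / (7.9) = -2.578
Iteration 2:
  x_1 = (8 - (-1.1)·2.511 - (-1.7)·-2.578) / (3.8) = 1.679
  x_2 = (9 - (-3)·1.679 - (2.1)·-2.578) / (6.1) = 3.189
  x_3 = (-9 - (2.3)·1.679 - (2.6)·3.189) / (7.9) = -2.678
Residual b − A·x = (0.575, 0.208, 0.003); ∞-norm = 0.575

0.575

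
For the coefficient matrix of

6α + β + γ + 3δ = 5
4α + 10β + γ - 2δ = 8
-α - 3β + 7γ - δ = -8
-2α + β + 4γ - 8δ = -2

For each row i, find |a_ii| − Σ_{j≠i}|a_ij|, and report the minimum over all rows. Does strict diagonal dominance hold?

row 1: |6| − (1+1+3) = 1
row 2: |10| − (4+1+2) = 3
row 3: |7| − (1+3+1) = 2
row 4: |-8| − (2+1+4) = 1
minimum over rows = 1 → strictly diagonally dominant (convergence guaranteed)

1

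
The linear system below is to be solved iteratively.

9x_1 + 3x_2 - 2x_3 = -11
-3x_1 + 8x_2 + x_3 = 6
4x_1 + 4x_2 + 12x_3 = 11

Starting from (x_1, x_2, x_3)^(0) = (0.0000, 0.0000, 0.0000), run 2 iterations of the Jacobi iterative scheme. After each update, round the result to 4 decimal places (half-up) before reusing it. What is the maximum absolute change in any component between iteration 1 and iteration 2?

Iteration 1:
  x_1 = (-11 - (3)·0.0000 - (-2)·0.0000) / (9) = -1.2222
  x_2 = (6 - (-3)·0.0000 - (1)·0.0000) / (8) = 0.7500
  x_3 = (11 - (4)·0.0000 - (4)·0.0000) / (12) = 0.9167
Iteration 2:
  x_1 = (-11 - (3)·0.7500 - (-2)·0.9167) / (9) = -1.2685
  x_2 = (6 - (-3)·-1.2222 - (1)·0.9167) / (8) = 0.1771
  x_3 = (11 - (4)·-1.2222 - (4)·0.7500) / (12) = 1.0741
Change: (-0.0463, -0.5729, 0.1574) → max |·| = 0.5729

0.5729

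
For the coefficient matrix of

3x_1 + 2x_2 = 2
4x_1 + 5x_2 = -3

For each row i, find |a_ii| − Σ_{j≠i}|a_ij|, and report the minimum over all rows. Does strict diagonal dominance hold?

1

row 1: |3| − (2) = 1
row 2: |5| − (4) = 1
minimum over rows = 1 → strictly diagonally dominant (convergence guaranteed)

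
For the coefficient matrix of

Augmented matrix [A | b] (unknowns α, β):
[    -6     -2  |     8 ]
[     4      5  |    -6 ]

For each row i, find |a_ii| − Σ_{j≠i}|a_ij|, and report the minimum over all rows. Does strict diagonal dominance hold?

1

row 1: |-6| − (2) = 4
row 2: |5| − (4) = 1
minimum over rows = 1 → strictly diagonally dominant (convergence guaranteed)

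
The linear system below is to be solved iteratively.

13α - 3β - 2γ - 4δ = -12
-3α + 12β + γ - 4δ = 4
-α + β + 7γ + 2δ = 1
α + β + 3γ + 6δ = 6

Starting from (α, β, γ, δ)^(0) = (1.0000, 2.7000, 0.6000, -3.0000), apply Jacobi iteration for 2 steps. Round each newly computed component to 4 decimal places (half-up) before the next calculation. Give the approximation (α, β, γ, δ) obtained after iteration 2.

(-0.8887, 0.0153, 0.0242, 0.8877)

Iteration 1:
  α = (-12 - (-3)·2.7000 - (-2)·0.6000 - (-4)·-3.0000) / (13) = -1.1308
  β = (4 - (-3)·1.0000 - (1)·0.6000 - (-4)·-3.0000) / (12) = -0.4667
  γ = (1 - (-1)·1.0000 - (1)·2.7000 - (2)·-3.0000) / (7) = 0.7571
  δ = (6 - (1)·1.0000 - (1)·2.7000 - (3)·0.6000) / (6) = 0.0833
Iteration 2:
  α = (-12 - (-3)·-0.4667 - (-2)·0.7571 - (-4)·0.0833) / (13) = -0.8887
  β = (4 - (-3)·-1.1308 - (1)·0.7571 - (-4)·0.0833) / (12) = 0.0153
  γ = (1 - (-1)·-1.1308 - (1)·-0.4667 - (2)·0.0833) / (7) = 0.0242
  δ = (6 - (1)·-1.1308 - (1)·-0.4667 - (3)·0.7571) / (6) = 0.8877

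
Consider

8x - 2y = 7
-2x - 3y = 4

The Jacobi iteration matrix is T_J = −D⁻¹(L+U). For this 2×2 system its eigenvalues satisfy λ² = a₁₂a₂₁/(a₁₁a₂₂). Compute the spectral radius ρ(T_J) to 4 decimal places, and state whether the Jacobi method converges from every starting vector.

a₁₂a₂₁/(a₁₁a₂₂) = (-2)·(-2) / ((8)·(-3)) = -0.166667
ρ = √|-0.166667| = √0.166667 = 0.4082
ρ < 1, so Jacobi converges

0.4082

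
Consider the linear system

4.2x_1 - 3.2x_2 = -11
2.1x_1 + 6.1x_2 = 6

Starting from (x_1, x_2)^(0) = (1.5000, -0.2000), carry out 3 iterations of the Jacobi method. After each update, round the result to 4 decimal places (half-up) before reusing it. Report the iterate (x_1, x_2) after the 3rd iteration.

Iteration 1:
  x_1 = (-11 - (-3.2)·-0.2000) / (4.2) = -2.7714
  x_2 = (6 - (2.1)·1.5000) / (6.1) = 0.4672
Iteration 2:
  x_1 = (-11 - (-3.2)·0.4672) / (4.2) = -2.2631
  x_2 = (6 - (2.1)·-2.7714) / (6.1) = 1.9377
Iteration 3:
  x_1 = (-11 - (-3.2)·1.9377) / (4.2) = -1.1427
  x_2 = (6 - (2.1)·-2.2631) / (6.1) = 1.7627

(-1.1427, 1.7627)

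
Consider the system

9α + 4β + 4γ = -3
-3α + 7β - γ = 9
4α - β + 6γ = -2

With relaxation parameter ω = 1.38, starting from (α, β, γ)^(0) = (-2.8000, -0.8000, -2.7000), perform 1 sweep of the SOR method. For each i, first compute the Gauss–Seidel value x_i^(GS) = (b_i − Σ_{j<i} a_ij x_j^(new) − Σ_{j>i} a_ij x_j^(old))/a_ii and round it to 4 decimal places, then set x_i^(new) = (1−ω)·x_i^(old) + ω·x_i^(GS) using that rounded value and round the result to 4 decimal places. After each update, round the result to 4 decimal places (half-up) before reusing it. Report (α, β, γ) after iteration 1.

(2.7506, 3.1727, -1.2349)

Iteration 1:
  α: GS value = (-3 - (4)·-0.8000 - (4)·-2.7000) / (9) = 1.2222;  α ← (1−ω)·-2.8000 + ω·1.2222 = 2.7506
  β: GS value = (9 - (-3)·2.7506 - (-1)·-2.7000) / (7) = 2.0788;  β ← (1−ω)·-0.8000 + ω·2.0788 = 3.1727
  γ: GS value = (-2 - (4)·2.7506 - (-1)·3.1727) / (6) = -1.6383;  γ ← (1−ω)·-2.7000 + ω·-1.6383 = -1.2349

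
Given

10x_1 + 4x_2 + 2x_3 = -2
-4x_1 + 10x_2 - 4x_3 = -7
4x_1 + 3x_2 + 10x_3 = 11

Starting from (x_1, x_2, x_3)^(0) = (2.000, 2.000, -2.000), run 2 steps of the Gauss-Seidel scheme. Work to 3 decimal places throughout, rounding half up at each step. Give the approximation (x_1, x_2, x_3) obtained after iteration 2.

(0.124, 0.094, 1.022)

Iteration 1:
  x_1 = (-2 - (4)·2.000 - (2)·-2.000) / (10) = -0.600
  x_2 = (-7 - (-4)·-0.600 - (-4)·-2.000) / (10) = -1.740
  x_3 = (11 - (4)·-0.600 - (3)·-1.740) / (10) = 1.862
Iteration 2:
  x_1 = (-2 - (4)·-1.740 - (2)·1.862) / (10) = 0.124
  x_2 = (-7 - (-4)·0.124 - (-4)·1.862) / (10) = 0.094
  x_3 = (11 - (4)·0.124 - (3)·0.094) / (10) = 1.022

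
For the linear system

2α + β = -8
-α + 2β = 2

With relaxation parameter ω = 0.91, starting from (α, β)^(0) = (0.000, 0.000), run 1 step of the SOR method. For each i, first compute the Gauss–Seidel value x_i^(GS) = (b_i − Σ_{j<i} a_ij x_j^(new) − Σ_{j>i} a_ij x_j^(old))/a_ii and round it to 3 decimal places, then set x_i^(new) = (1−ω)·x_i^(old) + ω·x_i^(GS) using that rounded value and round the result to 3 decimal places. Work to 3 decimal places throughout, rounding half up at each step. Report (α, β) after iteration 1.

(-3.640, -0.746)

Iteration 1:
  α: GS value = (-8 - (1)·0.000) / (2) = -4.000;  α ← (1−ω)·0.000 + ω·-4.000 = -3.640
  β: GS value = (2 - (-1)·-3.640) / (2) = -0.820;  β ← (1−ω)·0.000 + ω·-0.820 = -0.746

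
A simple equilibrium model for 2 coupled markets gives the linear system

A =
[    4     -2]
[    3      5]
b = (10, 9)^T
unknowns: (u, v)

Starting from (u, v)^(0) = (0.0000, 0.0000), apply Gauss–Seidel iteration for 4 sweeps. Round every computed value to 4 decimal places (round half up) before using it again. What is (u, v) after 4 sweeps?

(2.6185, 0.2289)

Iteration 1:
  u = (10 - (-2)·0.0000) / (4) = 2.5000
  v = (9 - (3)·2.5000) / (5) = 0.3000
Iteration 2:
  u = (10 - (-2)·0.3000) / (4) = 2.6500
  v = (9 - (3)·2.6500) / (5) = 0.2100
Iteration 3:
  u = (10 - (-2)·0.2100) / (4) = 2.6050
  v = (9 - (3)·2.6050) / (5) = 0.2370
Iteration 4:
  u = (10 - (-2)·0.2370) / (4) = 2.6185
  v = (9 - (3)·2.6185) / (5) = 0.2289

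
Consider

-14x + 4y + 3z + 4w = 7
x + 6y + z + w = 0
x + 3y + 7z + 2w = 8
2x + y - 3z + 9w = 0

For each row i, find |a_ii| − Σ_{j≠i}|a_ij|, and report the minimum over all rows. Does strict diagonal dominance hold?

1

row 1: |-14| − (4+3+4) = 3
row 2: |6| − (1+1+1) = 3
row 3: |7| − (1+3+2) = 1
row 4: |9| − (2+1+3) = 3
minimum over rows = 1 → strictly diagonally dominant (convergence guaranteed)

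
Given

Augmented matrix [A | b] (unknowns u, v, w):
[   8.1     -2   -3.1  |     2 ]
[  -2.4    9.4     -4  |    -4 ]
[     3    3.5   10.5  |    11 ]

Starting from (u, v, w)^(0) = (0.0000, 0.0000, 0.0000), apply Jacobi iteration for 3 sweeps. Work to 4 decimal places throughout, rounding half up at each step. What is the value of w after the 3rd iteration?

Iteration 1:
  u = (2 - (-2)·0.0000 - (-3.1)·0.0000) / (8.1) = 0.2469
  v = (-4 - (-2.4)·0.0000 - (-4)·0.0000) / (9.4) = -0.4255
  w = (11 - (3)·0.0000 - (3.5)·0.0000) / (10.5) = 1.0476
Iteration 2:
  u = (2 - (-2)·-0.4255 - (-3.1)·1.0476) / (8.1) = 0.5428
  v = (-4 - (-2.4)·0.2469 - (-4)·1.0476) / (9.4) = 0.0833
  w = (11 - (3)·0.2469 - (3.5)·-0.4255) / (10.5) = 1.1189
Iteration 3:
  u = (2 - (-2)·0.0833 - (-3.1)·1.1189) / (8.1) = 0.6957
  v = (-4 - (-2.4)·0.5428 - (-4)·1.1189) / (9.4) = 0.1892
  w = (11 - (3)·0.5428 - (3.5)·0.0833) / (10.5) = 0.8648

0.8648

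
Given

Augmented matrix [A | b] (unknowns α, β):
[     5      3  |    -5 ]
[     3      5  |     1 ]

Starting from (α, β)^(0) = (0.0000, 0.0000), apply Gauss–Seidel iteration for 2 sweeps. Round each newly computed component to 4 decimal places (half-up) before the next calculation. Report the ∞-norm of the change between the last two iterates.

Iteration 1:
  α = (-5 - (3)·0.0000) / (5) = -1.0000
  β = (1 - (3)·-1.0000) / (5) = 0.8000
Iteration 2:
  α = (-5 - (3)·0.8000) / (5) = -1.4800
  β = (1 - (3)·-1.4800) / (5) = 1.0880
Change: (-0.4800, 0.2880) → max |·| = 0.4800

0.4800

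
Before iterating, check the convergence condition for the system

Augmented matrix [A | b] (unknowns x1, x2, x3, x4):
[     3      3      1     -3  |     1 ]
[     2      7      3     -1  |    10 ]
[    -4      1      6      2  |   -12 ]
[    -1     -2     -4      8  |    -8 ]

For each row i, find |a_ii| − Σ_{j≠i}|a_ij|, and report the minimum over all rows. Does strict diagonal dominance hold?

row 1: |3| − (3+1+3) = -4
row 2: |7| − (2+3+1) = 1
row 3: |6| − (4+1+2) = -1
row 4: |8| − (1+2+4) = 1
minimum over rows = -4 → not strictly diagonally dominant

-4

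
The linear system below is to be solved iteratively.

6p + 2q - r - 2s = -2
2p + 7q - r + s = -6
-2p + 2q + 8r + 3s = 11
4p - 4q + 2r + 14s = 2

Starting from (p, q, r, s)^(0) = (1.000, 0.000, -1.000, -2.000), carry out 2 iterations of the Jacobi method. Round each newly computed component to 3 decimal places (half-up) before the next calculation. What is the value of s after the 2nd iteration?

-0.149

Iteration 1:
  p = (-2 - (2)·0.000 - (-1)·-1.000 - (-2)·-2.000) / (6) = -1.167
  q = (-6 - (2)·1.000 - (-1)·-1.000 - (1)·-2.000) / (7) = -1.000
  r = (11 - (-2)·1.000 - (2)·0.000 - (3)·-2.000) / (8) = 2.375
  s = (2 - (4)·1.000 - (-4)·0.000 - (2)·-1.000) / (14) = 0.000
Iteration 2:
  p = (-2 - (2)·-1.000 - (-1)·2.375 - (-2)·0.000) / (6) = 0.396
  q = (-6 - (2)·-1.167 - (-1)·2.375 - (1)·0.000) / (7) = -0.184
  r = (11 - (-2)·-1.167 - (2)·-1.000 - (3)·0.000) / (8) = 1.333
  s = (2 - (4)·-1.167 - (-4)·-1.000 - (2)·2.375) / (14) = -0.149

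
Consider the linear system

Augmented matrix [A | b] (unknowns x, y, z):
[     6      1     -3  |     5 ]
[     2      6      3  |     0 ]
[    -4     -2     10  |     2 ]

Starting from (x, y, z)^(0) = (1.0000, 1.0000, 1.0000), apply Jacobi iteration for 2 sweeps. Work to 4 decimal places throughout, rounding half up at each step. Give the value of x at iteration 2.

Iteration 1:
  x = (5 - (1)·1.0000 - (-3)·1.0000) / (6) = 1.1667
  y = (0 - (2)·1.0000 - (3)·1.0000) / (6) = -0.8333
  z = (2 - (-4)·1.0000 - (-2)·1.0000) / (10) = 0.8000
Iteration 2:
  x = (5 - (1)·-0.8333 - (-3)·0.8000) / (6) = 1.3722
  y = (0 - (2)·1.1667 - (3)·0.8000) / (6) = -0.7889
  z = (2 - (-4)·1.1667 - (-2)·-0.8333) / (10) = 0.5000

1.3722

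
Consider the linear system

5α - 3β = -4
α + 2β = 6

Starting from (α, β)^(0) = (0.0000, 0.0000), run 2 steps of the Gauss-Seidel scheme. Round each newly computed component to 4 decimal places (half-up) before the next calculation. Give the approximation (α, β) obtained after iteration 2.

Iteration 1:
  α = (-4 - (-3)·0.0000) / (5) = -0.8000
  β = (6 - (1)·-0.8000) / (2) = 3.4000
Iteration 2:
  α = (-4 - (-3)·3.4000) / (5) = 1.2400
  β = (6 - (1)·1.2400) / (2) = 2.3800

(1.2400, 2.3800)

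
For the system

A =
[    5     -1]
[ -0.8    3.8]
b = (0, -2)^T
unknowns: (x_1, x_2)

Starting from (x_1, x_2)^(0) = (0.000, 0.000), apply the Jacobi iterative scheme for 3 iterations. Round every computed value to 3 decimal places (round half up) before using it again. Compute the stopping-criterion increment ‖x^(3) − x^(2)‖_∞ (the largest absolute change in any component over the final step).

0.022

Iteration 1:
  x_1 = (0 - (-1)·0.000) / (5) = 0.000
  x_2 = (-2 - (-0.8)·0.000) / (3.8) = -0.526
Iteration 2:
  x_1 = (0 - (-1)·-0.526) / (5) = -0.105
  x_2 = (-2 - (-0.8)·0.000) / (3.8) = -0.526
Iteration 3:
  x_1 = (0 - (-1)·-0.526) / (5) = -0.105
  x_2 = (-2 - (-0.8)·-0.105) / (3.8) = -0.548
Change: (0.000, -0.022) → max |·| = 0.022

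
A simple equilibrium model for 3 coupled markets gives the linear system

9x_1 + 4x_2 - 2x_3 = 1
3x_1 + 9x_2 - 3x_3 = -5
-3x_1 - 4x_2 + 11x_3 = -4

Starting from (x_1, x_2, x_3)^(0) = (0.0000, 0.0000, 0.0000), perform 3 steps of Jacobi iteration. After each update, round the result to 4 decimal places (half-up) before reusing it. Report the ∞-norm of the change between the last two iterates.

0.1126

Iteration 1:
  x_1 = (1 - (4)·0.0000 - (-2)·0.0000) / (9) = 0.1111
  x_2 = (-5 - (3)·0.0000 - (-3)·0.0000) / (9) = -0.5556
  x_3 = (-4 - (-3)·0.0000 - (-4)·0.0000) / (11) = -0.3636
Iteration 2:
  x_1 = (1 - (4)·-0.5556 - (-2)·-0.3636) / (9) = 0.2772
  x_2 = (-5 - (3)·0.1111 - (-3)·-0.3636) / (9) = -0.7138
  x_3 = (-4 - (-3)·0.1111 - (-4)·-0.5556) / (11) = -0.5354
Iteration 3:
  x_1 = (1 - (4)·-0.7138 - (-2)·-0.5354) / (9) = 0.3094
  x_2 = (-5 - (3)·0.2772 - (-3)·-0.5354) / (9) = -0.8264
  x_3 = (-4 - (-3)·0.2772 - (-4)·-0.7138) / (11) = -0.5476
Change: (0.0322, -0.1126, -0.0122) → max |·| = 0.1126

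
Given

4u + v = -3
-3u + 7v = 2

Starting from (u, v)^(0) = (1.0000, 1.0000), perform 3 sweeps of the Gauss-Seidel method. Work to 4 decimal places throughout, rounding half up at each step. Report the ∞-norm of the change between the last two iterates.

0.0306

Iteration 1:
  u = (-3 - (1)·1.0000) / (4) = -1.0000
  v = (2 - (-3)·-1.0000) / (7) = -0.1429
Iteration 2:
  u = (-3 - (1)·-0.1429) / (4) = -0.7143
  v = (2 - (-3)·-0.7143) / (7) = -0.0204
Iteration 3:
  u = (-3 - (1)·-0.0204) / (4) = -0.7449
  v = (2 - (-3)·-0.7449) / (7) = -0.0335
Change: (-0.0306, -0.0131) → max |·| = 0.0306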